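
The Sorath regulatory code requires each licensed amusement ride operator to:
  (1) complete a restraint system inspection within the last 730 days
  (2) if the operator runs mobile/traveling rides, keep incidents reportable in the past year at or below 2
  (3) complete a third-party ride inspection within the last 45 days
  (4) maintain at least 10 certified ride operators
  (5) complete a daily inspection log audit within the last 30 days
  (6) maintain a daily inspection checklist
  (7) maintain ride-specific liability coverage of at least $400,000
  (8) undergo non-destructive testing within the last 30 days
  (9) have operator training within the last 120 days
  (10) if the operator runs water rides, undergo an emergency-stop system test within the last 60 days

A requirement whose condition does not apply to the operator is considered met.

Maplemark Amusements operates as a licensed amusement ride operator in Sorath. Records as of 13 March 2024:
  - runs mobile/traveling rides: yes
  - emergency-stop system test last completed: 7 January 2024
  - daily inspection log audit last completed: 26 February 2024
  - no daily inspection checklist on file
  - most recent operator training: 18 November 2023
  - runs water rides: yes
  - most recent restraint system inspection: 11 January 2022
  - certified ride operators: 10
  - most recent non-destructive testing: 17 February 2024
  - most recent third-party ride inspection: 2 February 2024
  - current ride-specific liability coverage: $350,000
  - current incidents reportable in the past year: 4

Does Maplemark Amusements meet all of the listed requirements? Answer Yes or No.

No

1. restraint system inspection 792 days ago vs limit 730 → not met
2. condition 'runs mobile/traveling rides' holds; incidents reportable in the past year 4 > 2 → not met
3. third-party ride inspection 40 days ago vs limit 45 → met
4. certified ride operators 10 ≥ 10 → met
5. daily inspection log audit 16 days ago vs limit 30 → met
6. daily inspection checklist absent → not met
7. ride-specific liability coverage $350,000 < $400,000 → not met
8. non-destructive testing 25 days ago vs limit 30 → met
9. operator training 116 days ago vs limit 120 → met
10. condition 'runs water rides' holds; emergency-stop system test 66 days ago vs limit 60 → not met
Not met: 1, 2, 6, 7, 10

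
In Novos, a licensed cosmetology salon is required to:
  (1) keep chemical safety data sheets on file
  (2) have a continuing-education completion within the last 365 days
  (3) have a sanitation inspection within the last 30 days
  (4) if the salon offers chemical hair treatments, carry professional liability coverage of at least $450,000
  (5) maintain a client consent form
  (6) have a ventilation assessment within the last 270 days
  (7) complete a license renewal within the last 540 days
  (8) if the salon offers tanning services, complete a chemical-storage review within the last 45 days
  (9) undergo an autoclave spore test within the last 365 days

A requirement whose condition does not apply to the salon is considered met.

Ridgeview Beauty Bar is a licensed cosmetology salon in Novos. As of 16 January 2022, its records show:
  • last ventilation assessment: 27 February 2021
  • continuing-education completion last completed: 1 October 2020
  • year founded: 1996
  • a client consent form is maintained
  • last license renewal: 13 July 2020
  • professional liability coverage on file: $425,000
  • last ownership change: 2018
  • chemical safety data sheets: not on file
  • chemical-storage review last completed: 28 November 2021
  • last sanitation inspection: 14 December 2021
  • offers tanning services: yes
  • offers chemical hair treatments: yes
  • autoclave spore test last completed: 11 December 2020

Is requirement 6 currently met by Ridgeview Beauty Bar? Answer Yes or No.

6. ventilation assessment 323 days ago vs limit 270 → not met

No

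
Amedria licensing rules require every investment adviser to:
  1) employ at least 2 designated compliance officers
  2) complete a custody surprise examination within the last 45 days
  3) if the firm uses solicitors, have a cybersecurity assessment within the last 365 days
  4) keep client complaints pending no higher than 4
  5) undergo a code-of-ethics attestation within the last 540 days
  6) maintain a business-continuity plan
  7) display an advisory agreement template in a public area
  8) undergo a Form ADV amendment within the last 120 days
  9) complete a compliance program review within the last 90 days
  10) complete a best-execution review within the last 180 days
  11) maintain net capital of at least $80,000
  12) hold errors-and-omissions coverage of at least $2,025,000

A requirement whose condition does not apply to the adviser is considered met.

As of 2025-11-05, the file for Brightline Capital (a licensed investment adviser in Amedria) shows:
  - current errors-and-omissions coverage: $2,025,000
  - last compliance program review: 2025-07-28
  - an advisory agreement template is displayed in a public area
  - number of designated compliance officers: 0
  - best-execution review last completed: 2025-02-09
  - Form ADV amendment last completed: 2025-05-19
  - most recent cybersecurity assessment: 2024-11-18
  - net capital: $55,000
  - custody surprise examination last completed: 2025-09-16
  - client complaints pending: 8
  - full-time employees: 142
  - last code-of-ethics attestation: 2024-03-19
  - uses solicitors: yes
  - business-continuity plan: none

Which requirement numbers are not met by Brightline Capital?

1, 2, 4, 5, 6, 8, 9, 10, 11

1. designated compliance officers 0 < 2 → not met
2. custody surprise examination 50 days ago vs limit 45 → not met
3. condition 'uses solicitors' holds; cybersecurity assessment 352 days ago vs limit 365 → met
4. client complaints pending 8 > 4 → not met
5. code-of-ethics attestation 596 days ago vs limit 540 → not met
6. business-continuity plan absent → not met
7. advisory agreement template present → met
8. Form ADV amendment 170 days ago vs limit 120 → not met
9. compliance program review 100 days ago vs limit 90 → not met
10. best-execution review 269 days ago vs limit 180 → not met
11. net capital $55,000 < $80,000 → not met
12. errors-and-omissions coverage $2,025,000 ≥ $2,025,000 → met
Not met: 1, 2, 4, 5, 6, 8, 9, 10, 11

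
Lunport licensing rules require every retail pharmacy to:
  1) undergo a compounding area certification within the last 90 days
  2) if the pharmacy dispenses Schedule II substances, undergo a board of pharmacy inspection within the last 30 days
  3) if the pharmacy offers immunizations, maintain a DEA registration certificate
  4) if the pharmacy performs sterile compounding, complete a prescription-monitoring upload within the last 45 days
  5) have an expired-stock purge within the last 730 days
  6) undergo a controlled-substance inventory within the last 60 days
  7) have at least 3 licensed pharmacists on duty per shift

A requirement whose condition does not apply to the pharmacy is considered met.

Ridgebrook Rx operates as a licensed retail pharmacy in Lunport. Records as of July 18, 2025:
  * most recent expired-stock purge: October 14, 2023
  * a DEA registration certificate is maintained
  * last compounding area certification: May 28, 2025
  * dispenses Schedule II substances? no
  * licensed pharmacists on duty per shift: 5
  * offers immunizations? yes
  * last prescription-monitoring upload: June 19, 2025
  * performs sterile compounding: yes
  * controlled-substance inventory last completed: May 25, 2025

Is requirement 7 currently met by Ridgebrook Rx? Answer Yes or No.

7. licensed pharmacists on duty per shift 5 ≥ 3 → met

Yes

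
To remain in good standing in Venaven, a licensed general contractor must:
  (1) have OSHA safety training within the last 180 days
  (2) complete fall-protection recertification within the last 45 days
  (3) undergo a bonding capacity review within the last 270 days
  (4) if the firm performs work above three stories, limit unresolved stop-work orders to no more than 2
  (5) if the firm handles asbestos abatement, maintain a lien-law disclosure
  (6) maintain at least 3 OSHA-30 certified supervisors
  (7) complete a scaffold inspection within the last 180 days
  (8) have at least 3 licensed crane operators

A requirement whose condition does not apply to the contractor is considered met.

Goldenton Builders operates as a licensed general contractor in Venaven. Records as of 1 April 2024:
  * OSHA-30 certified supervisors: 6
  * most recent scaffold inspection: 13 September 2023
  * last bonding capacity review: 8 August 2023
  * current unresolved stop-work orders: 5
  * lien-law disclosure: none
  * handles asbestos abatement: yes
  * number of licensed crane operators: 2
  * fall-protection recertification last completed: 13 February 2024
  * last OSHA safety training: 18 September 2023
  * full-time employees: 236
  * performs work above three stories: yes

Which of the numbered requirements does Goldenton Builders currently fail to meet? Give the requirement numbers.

1. OSHA safety training 196 days ago vs limit 180 → not met
2. fall-protection recertification 48 days ago vs limit 45 → not met
3. bonding capacity review 237 days ago vs limit 270 → met
4. condition 'performs work above three stories' holds; unresolved stop-work orders 5 > 2 → not met
5. condition 'handles asbestos abatement' holds; lien-law disclosure absent → not met
6. OSHA-30 certified supervisors 6 ≥ 3 → met
7. scaffold inspection 201 days ago vs limit 180 → not met
8. licensed crane operators 2 < 3 → not met
Not met: 1, 2, 4, 5, 7, 8

1, 2, 4, 5, 7, 8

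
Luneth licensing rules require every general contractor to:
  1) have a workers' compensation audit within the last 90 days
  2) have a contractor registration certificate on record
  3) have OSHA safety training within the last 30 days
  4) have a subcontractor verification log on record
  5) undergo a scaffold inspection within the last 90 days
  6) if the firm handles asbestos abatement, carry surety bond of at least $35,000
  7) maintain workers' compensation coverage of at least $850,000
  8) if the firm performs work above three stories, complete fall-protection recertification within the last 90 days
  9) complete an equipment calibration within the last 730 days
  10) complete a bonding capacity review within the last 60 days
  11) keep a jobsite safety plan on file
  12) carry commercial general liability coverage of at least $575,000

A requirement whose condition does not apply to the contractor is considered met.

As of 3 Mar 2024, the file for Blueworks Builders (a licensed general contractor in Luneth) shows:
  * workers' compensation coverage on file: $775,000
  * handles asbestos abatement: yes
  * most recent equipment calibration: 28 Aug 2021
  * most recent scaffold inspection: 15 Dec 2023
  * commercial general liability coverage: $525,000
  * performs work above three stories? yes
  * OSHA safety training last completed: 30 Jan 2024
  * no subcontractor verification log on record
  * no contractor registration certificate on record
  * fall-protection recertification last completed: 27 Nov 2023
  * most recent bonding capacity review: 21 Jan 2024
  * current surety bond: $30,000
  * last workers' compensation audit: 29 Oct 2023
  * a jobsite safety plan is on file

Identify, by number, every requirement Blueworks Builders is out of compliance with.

1, 2, 3, 4, 6, 7, 8, 9, 12

1. workers' compensation audit 126 days ago vs limit 90 → not met
2. contractor registration certificate absent → not met
3. OSHA safety training 33 days ago vs limit 30 → not met
4. subcontractor verification log absent → not met
5. scaffold inspection 79 days ago vs limit 90 → met
6. condition 'handles asbestos abatement' holds; surety bond $30,000 < $35,000 → not met
7. workers' compensation coverage $775,000 < $850,000 → not met
8. condition 'performs work above three stories' holds; fall-protection recertification 97 days ago vs limit 90 → not met
9. equipment calibration 918 days ago vs limit 730 → not met
10. bonding capacity review 42 days ago vs limit 60 → met
11. jobsite safety plan present → met
12. commercial general liability coverage $525,000 < $575,000 → not met
Not met: 1, 2, 3, 4, 6, 7, 8, 9, 12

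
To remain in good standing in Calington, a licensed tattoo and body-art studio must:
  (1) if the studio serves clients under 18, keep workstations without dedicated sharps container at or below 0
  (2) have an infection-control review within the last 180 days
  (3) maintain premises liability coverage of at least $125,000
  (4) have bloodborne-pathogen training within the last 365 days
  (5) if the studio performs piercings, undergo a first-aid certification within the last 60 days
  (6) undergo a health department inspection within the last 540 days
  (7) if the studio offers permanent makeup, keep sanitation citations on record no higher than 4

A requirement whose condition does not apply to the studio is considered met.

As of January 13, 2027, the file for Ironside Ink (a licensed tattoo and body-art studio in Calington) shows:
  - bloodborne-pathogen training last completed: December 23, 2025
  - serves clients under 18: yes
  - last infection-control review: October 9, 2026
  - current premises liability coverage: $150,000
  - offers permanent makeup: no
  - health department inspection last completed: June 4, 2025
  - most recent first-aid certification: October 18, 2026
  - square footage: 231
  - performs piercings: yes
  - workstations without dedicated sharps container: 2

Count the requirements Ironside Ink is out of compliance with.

4

1. condition 'serves clients under 18' holds; workstations without dedicated sharps container 2 > 0 → not met
2. infection-control review 96 days ago vs limit 180 → met
3. premises liability coverage $150,000 ≥ $125,000 → met
4. bloodborne-pathogen training 386 days ago vs limit 365 → not met
5. condition 'performs piercings' holds; first-aid certification 87 days ago vs limit 60 → not met
6. health department inspection 588 days ago vs limit 540 → not met
7. condition 'offers permanent makeup' does not hold → requirement n/a → met
Not met: 4 of 7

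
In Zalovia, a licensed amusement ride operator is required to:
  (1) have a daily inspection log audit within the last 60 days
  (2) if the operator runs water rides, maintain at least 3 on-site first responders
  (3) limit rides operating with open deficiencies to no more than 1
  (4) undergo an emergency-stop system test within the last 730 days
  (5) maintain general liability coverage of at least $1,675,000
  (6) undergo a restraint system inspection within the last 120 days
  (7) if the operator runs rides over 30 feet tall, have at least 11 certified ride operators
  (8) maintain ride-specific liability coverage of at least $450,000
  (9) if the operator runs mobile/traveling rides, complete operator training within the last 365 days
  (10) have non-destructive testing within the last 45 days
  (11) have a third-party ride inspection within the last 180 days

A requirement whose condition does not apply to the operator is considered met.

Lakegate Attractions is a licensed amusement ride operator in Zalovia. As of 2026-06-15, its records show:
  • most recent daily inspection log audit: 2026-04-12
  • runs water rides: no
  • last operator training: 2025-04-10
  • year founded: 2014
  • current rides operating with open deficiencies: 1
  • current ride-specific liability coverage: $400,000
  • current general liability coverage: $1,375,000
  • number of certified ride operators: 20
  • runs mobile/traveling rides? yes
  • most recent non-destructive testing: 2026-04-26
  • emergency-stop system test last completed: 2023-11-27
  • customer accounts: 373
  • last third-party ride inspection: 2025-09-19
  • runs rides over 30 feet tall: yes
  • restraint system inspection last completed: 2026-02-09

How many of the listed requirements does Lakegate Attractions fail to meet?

8

1. daily inspection log audit 64 days ago vs limit 60 → not met
2. condition 'runs water rides' does not hold → requirement n/a → met
3. rides operating with open deficiencies 1 ≤ 1 → met
4. emergency-stop system test 931 days ago vs limit 730 → not met
5. general liability coverage $1,375,000 < $1,675,000 → not met
6. restraint system inspection 126 days ago vs limit 120 → not met
7. condition 'runs rides over 30 feet tall' holds; certified ride operators 20 ≥ 11 → met
8. ride-specific liability coverage $400,000 < $450,000 → not met
9. condition 'runs mobile/traveling rides' holds; operator training 431 days ago vs limit 365 → not met
10. non-destructive testing 50 days ago vs limit 45 → not met
11. third-party ride inspection 269 days ago vs limit 180 → not met
Not met: 8 of 11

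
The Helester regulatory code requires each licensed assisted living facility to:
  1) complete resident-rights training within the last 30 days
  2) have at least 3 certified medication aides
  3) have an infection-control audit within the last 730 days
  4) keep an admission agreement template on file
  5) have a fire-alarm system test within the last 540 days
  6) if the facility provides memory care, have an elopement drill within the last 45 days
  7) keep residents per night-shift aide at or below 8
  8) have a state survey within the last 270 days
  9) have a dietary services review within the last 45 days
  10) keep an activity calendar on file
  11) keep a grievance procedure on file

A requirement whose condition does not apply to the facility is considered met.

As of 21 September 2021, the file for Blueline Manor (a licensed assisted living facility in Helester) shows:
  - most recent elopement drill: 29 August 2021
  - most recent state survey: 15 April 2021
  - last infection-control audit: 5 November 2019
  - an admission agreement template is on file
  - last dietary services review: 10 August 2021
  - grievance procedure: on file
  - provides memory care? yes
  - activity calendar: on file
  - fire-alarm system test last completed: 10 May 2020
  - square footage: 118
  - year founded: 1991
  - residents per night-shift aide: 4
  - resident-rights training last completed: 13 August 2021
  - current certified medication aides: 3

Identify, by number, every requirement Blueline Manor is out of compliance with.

1

1. resident-rights training 39 days ago vs limit 30 → not met
2. certified medication aides 3 ≥ 3 → met
3. infection-control audit 686 days ago vs limit 730 → met
4. admission agreement template present → met
5. fire-alarm system test 499 days ago vs limit 540 → met
6. condition 'provides memory care' holds; elopement drill 23 days ago vs limit 45 → met
7. residents per night-shift aide 4 ≤ 8 → met
8. state survey 159 days ago vs limit 270 → met
9. dietary services review 42 days ago vs limit 45 → met
10. activity calendar present → met
11. grievance procedure present → met
Not met: 1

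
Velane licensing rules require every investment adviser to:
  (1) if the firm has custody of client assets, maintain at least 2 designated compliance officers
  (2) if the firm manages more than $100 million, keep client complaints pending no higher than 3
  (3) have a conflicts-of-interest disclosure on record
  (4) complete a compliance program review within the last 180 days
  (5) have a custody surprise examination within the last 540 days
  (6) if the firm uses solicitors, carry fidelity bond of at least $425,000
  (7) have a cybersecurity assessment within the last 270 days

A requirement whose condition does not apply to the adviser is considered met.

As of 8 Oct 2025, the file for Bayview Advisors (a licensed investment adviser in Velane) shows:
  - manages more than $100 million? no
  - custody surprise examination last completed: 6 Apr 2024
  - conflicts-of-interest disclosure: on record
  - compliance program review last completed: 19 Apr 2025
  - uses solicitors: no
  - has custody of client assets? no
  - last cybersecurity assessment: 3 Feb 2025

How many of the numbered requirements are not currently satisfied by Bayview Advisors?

1. condition 'has custody of client assets' does not hold → requirement n/a → met
2. condition 'manages more than $100 million' does not hold → requirement n/a → met
3. conflicts-of-interest disclosure present → met
4. compliance program review 172 days ago vs limit 180 → met
5. custody surprise examination 550 days ago vs limit 540 → not met
6. condition 'uses solicitors' does not hold → requirement n/a → met
7. cybersecurity assessment 247 days ago vs limit 270 → met
Not met: 1 of 7

1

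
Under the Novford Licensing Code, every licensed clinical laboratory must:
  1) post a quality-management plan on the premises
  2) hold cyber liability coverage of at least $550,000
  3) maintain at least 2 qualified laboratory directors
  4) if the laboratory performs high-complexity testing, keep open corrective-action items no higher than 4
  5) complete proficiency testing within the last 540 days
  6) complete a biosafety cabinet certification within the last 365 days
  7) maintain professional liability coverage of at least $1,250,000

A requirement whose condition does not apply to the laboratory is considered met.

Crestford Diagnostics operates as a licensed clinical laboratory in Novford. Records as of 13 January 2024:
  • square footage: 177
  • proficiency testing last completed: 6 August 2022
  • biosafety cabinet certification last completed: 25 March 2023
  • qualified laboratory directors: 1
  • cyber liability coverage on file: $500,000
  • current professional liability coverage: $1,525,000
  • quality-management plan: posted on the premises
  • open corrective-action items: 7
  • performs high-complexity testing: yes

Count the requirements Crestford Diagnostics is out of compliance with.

1. quality-management plan present → met
2. cyber liability coverage $500,000 < $550,000 → not met
3. qualified laboratory directors 1 < 2 → not met
4. condition 'performs high-complexity testing' holds; open corrective-action items 7 > 4 → not met
5. proficiency testing 525 days ago vs limit 540 → met
6. biosafety cabinet certification 294 days ago vs limit 365 → met
7. professional liability coverage $1,525,000 ≥ $1,250,000 → met
Not met: 3 of 7

3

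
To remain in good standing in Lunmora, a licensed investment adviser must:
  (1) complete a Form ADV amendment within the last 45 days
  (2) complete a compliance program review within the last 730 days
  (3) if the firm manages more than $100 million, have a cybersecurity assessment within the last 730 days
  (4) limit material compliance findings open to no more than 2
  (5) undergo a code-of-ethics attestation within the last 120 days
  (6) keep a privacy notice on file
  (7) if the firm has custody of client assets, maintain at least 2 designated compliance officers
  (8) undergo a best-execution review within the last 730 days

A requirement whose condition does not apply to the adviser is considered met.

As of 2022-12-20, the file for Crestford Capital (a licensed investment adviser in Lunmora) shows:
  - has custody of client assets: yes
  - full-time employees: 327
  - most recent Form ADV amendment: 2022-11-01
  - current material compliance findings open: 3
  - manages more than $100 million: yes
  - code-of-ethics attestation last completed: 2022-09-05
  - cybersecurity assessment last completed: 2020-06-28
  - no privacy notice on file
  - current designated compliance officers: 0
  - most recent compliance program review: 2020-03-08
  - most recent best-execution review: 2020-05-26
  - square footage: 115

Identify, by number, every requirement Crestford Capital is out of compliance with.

1. Form ADV amendment 49 days ago vs limit 45 → not met
2. compliance program review 1017 days ago vs limit 730 → not met
3. condition 'manages more than $100 million' holds; cybersecurity assessment 905 days ago vs limit 730 → not met
4. material compliance findings open 3 > 2 → not met
5. code-of-ethics attestation 106 days ago vs limit 120 → met
6. privacy notice absent → not met
7. condition 'has custody of client assets' holds; designated compliance officers 0 < 2 → not met
8. best-execution review 938 days ago vs limit 730 → not met
Not met: 1, 2, 3, 4, 6, 7, 8

1, 2, 3, 4, 6, 7, 8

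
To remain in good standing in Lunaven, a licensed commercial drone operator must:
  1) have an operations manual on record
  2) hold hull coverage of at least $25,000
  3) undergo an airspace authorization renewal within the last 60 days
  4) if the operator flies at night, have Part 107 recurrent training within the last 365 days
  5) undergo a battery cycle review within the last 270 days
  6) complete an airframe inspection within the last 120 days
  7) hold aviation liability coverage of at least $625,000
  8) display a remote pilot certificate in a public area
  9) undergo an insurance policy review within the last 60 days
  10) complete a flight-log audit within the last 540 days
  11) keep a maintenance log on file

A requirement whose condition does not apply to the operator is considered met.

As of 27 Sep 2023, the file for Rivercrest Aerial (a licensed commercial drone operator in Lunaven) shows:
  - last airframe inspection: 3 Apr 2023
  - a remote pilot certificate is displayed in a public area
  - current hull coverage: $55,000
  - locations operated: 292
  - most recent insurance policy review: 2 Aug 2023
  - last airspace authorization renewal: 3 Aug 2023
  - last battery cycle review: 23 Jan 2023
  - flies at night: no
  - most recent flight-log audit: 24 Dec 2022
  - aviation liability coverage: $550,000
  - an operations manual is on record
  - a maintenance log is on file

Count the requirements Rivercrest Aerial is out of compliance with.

2

1. operations manual present → met
2. hull coverage $55,000 ≥ $25,000 → met
3. airspace authorization renewal 55 days ago vs limit 60 → met
4. condition 'flies at night' does not hold → requirement n/a → met
5. battery cycle review 247 days ago vs limit 270 → met
6. airframe inspection 177 days ago vs limit 120 → not met
7. aviation liability coverage $550,000 < $625,000 → not met
8. remote pilot certificate present → met
9. insurance policy review 56 days ago vs limit 60 → met
10. flight-log audit 277 days ago vs limit 540 → met
11. maintenance log present → met
Not met: 2 of 11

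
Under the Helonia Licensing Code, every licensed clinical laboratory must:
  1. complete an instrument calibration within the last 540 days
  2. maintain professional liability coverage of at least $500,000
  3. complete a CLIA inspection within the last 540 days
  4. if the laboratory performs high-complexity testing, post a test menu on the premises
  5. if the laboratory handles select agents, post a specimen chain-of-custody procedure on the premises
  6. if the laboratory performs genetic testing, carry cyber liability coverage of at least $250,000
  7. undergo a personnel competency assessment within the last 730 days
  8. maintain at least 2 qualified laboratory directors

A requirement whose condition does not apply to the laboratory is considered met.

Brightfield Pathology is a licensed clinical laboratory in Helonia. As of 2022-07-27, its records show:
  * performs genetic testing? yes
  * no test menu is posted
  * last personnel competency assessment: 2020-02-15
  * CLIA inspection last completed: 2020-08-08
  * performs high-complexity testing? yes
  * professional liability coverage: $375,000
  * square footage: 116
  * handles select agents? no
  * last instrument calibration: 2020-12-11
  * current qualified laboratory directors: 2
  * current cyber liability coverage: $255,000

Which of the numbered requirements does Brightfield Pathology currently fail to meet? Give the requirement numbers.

1, 2, 3, 4, 7

1. instrument calibration 593 days ago vs limit 540 → not met
2. professional liability coverage $375,000 < $500,000 → not met
3. CLIA inspection 718 days ago vs limit 540 → not met
4. condition 'performs high-complexity testing' holds; test menu absent → not met
5. condition 'handles select agents' does not hold → requirement n/a → met
6. condition 'performs genetic testing' holds; cyber liability coverage $255,000 ≥ $250,000 → met
7. personnel competency assessment 893 days ago vs limit 730 → not met
8. qualified laboratory directors 2 ≥ 2 → met
Not met: 1, 2, 3, 4, 7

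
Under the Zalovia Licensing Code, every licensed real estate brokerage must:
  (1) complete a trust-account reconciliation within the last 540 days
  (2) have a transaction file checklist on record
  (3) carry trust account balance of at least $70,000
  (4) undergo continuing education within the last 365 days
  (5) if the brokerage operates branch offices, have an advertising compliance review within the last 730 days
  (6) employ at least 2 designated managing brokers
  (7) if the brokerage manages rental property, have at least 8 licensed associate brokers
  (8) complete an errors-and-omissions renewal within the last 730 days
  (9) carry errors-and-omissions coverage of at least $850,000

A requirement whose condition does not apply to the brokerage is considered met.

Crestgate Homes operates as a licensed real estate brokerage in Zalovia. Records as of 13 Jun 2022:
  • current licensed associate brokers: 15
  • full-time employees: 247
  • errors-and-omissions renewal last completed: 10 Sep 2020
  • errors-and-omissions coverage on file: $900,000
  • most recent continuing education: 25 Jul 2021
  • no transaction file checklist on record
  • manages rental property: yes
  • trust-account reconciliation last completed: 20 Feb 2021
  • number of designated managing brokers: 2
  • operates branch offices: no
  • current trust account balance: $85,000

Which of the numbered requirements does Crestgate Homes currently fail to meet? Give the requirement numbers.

1. trust-account reconciliation 478 days ago vs limit 540 → met
2. transaction file checklist absent → not met
3. trust account balance $85,000 ≥ $70,000 → met
4. continuing education 323 days ago vs limit 365 → met
5. condition 'operates branch offices' does not hold → requirement n/a → met
6. designated managing brokers 2 ≥ 2 → met
7. condition 'manages rental property' holds; licensed associate brokers 15 ≥ 8 → met
8. errors-and-omissions renewal 641 days ago vs limit 730 → met
9. errors-and-omissions coverage $900,000 ≥ $850,000 → met
Not met: 2

2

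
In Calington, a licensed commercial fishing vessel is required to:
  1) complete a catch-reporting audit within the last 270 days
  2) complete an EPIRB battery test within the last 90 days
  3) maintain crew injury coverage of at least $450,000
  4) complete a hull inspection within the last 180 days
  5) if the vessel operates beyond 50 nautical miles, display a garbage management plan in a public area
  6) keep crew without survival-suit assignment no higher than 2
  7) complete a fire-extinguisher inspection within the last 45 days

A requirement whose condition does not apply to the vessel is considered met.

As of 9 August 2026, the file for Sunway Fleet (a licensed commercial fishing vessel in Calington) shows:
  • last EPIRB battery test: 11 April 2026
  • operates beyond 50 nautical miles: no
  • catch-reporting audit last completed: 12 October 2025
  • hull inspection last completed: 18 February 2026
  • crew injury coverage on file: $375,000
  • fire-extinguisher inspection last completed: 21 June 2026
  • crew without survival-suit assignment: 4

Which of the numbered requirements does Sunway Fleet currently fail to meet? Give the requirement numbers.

1, 2, 3, 6, 7

1. catch-reporting audit 301 days ago vs limit 270 → not met
2. EPIRB battery test 120 days ago vs limit 90 → not met
3. crew injury coverage $375,000 < $450,000 → not met
4. hull inspection 172 days ago vs limit 180 → met
5. condition 'operates beyond 50 nautical miles' does not hold → requirement n/a → met
6. crew without survival-suit assignment 4 > 2 → not met
7. fire-extinguisher inspection 49 days ago vs limit 45 → not met
Not met: 1, 2, 3, 6, 7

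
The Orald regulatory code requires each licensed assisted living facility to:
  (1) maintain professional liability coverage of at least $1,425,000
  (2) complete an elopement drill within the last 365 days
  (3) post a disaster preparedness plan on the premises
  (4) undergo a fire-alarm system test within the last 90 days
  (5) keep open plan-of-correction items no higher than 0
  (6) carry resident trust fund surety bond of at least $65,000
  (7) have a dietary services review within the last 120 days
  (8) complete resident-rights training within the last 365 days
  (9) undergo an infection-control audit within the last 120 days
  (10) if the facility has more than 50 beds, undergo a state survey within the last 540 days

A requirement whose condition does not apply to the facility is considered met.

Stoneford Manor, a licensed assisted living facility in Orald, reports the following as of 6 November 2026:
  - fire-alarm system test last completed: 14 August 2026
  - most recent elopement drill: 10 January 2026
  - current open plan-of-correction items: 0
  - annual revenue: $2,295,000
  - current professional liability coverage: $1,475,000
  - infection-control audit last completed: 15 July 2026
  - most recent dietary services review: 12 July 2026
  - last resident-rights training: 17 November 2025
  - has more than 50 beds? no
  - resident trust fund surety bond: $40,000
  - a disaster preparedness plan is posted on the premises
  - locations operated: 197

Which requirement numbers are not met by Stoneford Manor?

6

1. professional liability coverage $1,475,000 ≥ $1,425,000 → met
2. elopement drill 300 days ago vs limit 365 → met
3. disaster preparedness plan present → met
4. fire-alarm system test 84 days ago vs limit 90 → met
5. open plan-of-correction items 0 ≤ 0 → met
6. resident trust fund surety bond $40,000 < $65,000 → not met
7. dietary services review 117 days ago vs limit 120 → met
8. resident-rights training 354 days ago vs limit 365 → met
9. infection-control audit 114 days ago vs limit 120 → met
10. condition 'has more than 50 beds' does not hold → requirement n/a → met
Not met: 6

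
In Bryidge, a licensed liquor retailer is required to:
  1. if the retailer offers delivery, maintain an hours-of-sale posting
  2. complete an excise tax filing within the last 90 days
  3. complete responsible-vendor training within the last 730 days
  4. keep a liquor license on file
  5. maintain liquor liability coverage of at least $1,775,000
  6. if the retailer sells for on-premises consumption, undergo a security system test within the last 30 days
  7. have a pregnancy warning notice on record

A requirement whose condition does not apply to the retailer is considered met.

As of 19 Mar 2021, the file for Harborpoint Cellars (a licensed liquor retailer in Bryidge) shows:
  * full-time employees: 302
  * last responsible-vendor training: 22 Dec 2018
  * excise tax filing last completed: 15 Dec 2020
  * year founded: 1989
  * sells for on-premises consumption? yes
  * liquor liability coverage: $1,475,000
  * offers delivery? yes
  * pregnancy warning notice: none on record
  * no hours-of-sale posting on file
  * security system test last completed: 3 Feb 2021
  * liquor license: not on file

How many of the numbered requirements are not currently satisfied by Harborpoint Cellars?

1. condition 'offers delivery' holds; hours-of-sale posting absent → not met
2. excise tax filing 94 days ago vs limit 90 → not met
3. responsible-vendor training 818 days ago vs limit 730 → not met
4. liquor license absent → not met
5. liquor liability coverage $1,475,000 < $1,775,000 → not met
6. condition 'sells for on-premises consumption' holds; security system test 44 days ago vs limit 30 → not met
7. pregnancy warning notice absent → not met
Not met: 7 of 7

7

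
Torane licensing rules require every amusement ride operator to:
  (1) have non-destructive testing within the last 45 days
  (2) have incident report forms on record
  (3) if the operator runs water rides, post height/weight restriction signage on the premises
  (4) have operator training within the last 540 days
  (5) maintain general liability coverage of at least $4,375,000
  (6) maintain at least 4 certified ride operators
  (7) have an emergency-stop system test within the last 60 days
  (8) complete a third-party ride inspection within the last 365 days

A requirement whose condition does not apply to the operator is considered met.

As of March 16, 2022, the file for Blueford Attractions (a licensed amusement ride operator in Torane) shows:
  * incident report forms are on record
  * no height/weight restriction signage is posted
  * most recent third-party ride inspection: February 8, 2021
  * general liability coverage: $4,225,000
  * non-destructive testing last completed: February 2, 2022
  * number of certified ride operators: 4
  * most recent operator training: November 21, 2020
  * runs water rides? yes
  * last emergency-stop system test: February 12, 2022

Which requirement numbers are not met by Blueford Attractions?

1. non-destructive testing 42 days ago vs limit 45 → met
2. incident report forms present → met
3. condition 'runs water rides' holds; height/weight restriction signage absent → not met
4. operator training 480 days ago vs limit 540 → met
5. general liability coverage $4,225,000 < $4,375,000 → not met
6. certified ride operators 4 ≥ 4 → met
7. emergency-stop system test 32 days ago vs limit 60 → met
8. third-party ride inspection 401 days ago vs limit 365 → not met
Not met: 3, 5, 8

3, 5, 8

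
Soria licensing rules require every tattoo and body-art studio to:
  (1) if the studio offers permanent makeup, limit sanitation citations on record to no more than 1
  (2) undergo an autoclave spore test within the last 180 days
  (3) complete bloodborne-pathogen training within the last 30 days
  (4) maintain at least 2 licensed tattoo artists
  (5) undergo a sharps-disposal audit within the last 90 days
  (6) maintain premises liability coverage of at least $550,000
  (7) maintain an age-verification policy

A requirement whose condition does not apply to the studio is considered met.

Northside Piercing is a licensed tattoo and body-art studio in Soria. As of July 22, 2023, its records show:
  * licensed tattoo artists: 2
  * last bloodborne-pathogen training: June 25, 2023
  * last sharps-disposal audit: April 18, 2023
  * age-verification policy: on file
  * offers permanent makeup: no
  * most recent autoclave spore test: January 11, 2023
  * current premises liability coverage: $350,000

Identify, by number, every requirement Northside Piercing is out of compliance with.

1. condition 'offers permanent makeup' does not hold → requirement n/a → met
2. autoclave spore test 192 days ago vs limit 180 → not met
3. bloodborne-pathogen training 27 days ago vs limit 30 → met
4. licensed tattoo artists 2 ≥ 2 → met
5. sharps-disposal audit 95 days ago vs limit 90 → not met
6. premises liability coverage $350,000 < $550,000 → not met
7. age-verification policy present → met
Not met: 2, 5, 6

2, 5, 6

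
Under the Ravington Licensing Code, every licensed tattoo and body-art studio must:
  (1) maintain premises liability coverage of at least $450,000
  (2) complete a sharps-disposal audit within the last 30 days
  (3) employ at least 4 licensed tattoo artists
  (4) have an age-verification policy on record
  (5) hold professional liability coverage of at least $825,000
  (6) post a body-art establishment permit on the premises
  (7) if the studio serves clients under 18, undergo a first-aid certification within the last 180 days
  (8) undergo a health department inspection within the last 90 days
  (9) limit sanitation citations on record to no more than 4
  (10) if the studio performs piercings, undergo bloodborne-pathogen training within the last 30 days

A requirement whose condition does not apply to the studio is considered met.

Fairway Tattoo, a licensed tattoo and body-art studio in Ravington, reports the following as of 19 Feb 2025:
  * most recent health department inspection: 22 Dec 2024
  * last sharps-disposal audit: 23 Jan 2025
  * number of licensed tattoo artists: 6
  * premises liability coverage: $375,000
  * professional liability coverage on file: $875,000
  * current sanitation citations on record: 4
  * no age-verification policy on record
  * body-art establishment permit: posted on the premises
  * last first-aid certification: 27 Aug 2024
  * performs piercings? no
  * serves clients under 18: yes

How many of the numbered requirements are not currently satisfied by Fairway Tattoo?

1. premises liability coverage $375,000 < $450,000 → not met
2. sharps-disposal audit 27 days ago vs limit 30 → met
3. licensed tattoo artists 6 ≥ 4 → met
4. age-verification policy absent → not met
5. professional liability coverage $875,000 ≥ $825,000 → met
6. body-art establishment permit present → met
7. condition 'serves clients under 18' holds; first-aid certification 176 days ago vs limit 180 → met
8. health department inspection 59 days ago vs limit 90 → met
9. sanitation citations on record 4 ≤ 4 → met
10. condition 'performs piercings' does not hold → requirement n/a → met
Not met: 2 of 10

2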